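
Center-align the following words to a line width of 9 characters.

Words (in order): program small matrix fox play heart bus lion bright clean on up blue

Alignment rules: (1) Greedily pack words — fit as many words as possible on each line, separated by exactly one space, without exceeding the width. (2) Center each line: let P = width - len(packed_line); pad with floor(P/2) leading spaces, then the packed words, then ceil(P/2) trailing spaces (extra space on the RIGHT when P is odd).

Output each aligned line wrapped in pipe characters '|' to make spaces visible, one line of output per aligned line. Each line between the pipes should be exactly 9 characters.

Line 1: ['program'] (min_width=7, slack=2)
Line 2: ['small'] (min_width=5, slack=4)
Line 3: ['matrix'] (min_width=6, slack=3)
Line 4: ['fox', 'play'] (min_width=8, slack=1)
Line 5: ['heart', 'bus'] (min_width=9, slack=0)
Line 6: ['lion'] (min_width=4, slack=5)
Line 7: ['bright'] (min_width=6, slack=3)
Line 8: ['clean', 'on'] (min_width=8, slack=1)
Line 9: ['up', 'blue'] (min_width=7, slack=2)

Answer: | program |
|  small  |
| matrix  |
|fox play |
|heart bus|
|  lion   |
| bright  |
|clean on |
| up blue |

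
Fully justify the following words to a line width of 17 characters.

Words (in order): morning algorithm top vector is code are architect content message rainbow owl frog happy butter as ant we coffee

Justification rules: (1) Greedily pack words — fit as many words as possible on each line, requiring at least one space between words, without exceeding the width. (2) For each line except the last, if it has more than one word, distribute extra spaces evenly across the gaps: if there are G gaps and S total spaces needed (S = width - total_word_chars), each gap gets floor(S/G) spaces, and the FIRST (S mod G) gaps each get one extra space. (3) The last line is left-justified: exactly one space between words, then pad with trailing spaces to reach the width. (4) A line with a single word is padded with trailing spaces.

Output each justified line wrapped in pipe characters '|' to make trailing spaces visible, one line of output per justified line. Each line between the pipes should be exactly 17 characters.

Line 1: ['morning', 'algorithm'] (min_width=17, slack=0)
Line 2: ['top', 'vector', 'is'] (min_width=13, slack=4)
Line 3: ['code', 'are'] (min_width=8, slack=9)
Line 4: ['architect', 'content'] (min_width=17, slack=0)
Line 5: ['message', 'rainbow'] (min_width=15, slack=2)
Line 6: ['owl', 'frog', 'happy'] (min_width=14, slack=3)
Line 7: ['butter', 'as', 'ant', 'we'] (min_width=16, slack=1)
Line 8: ['coffee'] (min_width=6, slack=11)

Answer: |morning algorithm|
|top   vector   is|
|code          are|
|architect content|
|message   rainbow|
|owl   frog  happy|
|butter  as ant we|
|coffee           |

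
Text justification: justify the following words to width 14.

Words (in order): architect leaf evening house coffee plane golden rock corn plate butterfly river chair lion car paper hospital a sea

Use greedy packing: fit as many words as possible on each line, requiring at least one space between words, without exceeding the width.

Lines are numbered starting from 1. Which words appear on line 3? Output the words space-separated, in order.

Answer: coffee plane

Derivation:
Line 1: ['architect', 'leaf'] (min_width=14, slack=0)
Line 2: ['evening', 'house'] (min_width=13, slack=1)
Line 3: ['coffee', 'plane'] (min_width=12, slack=2)
Line 4: ['golden', 'rock'] (min_width=11, slack=3)
Line 5: ['corn', 'plate'] (min_width=10, slack=4)
Line 6: ['butterfly'] (min_width=9, slack=5)
Line 7: ['river', 'chair'] (min_width=11, slack=3)
Line 8: ['lion', 'car', 'paper'] (min_width=14, slack=0)
Line 9: ['hospital', 'a', 'sea'] (min_width=14, slack=0)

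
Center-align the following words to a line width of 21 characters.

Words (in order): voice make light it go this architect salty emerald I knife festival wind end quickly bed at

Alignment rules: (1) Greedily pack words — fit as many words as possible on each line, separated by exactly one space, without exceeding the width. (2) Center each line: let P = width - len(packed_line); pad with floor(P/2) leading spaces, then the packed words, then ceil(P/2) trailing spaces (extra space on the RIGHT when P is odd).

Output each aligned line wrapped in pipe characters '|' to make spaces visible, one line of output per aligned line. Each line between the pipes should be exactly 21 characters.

Answer: | voice make light it |
|  go this architect  |
|salty emerald I knife|
|  festival wind end  |
|   quickly bed at    |

Derivation:
Line 1: ['voice', 'make', 'light', 'it'] (min_width=19, slack=2)
Line 2: ['go', 'this', 'architect'] (min_width=17, slack=4)
Line 3: ['salty', 'emerald', 'I', 'knife'] (min_width=21, slack=0)
Line 4: ['festival', 'wind', 'end'] (min_width=17, slack=4)
Line 5: ['quickly', 'bed', 'at'] (min_width=14, slack=7)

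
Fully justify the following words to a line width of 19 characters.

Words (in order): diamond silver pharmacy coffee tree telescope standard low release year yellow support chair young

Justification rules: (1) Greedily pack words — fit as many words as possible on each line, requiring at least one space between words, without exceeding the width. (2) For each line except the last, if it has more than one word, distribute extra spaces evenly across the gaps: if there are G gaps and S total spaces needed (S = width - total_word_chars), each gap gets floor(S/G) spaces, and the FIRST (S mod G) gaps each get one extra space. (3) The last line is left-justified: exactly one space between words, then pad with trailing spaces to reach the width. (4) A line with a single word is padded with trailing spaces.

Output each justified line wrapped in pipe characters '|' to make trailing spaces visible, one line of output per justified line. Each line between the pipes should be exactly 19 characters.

Answer: |diamond      silver|
|pharmacy     coffee|
|tree      telescope|
|standard        low|
|release year yellow|
|support chair young|

Derivation:
Line 1: ['diamond', 'silver'] (min_width=14, slack=5)
Line 2: ['pharmacy', 'coffee'] (min_width=15, slack=4)
Line 3: ['tree', 'telescope'] (min_width=14, slack=5)
Line 4: ['standard', 'low'] (min_width=12, slack=7)
Line 5: ['release', 'year', 'yellow'] (min_width=19, slack=0)
Line 6: ['support', 'chair', 'young'] (min_width=19, slack=0)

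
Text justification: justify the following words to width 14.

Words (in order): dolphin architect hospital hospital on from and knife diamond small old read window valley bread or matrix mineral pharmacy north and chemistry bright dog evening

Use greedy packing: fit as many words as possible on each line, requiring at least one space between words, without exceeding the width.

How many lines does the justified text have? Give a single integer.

Line 1: ['dolphin'] (min_width=7, slack=7)
Line 2: ['architect'] (min_width=9, slack=5)
Line 3: ['hospital'] (min_width=8, slack=6)
Line 4: ['hospital', 'on'] (min_width=11, slack=3)
Line 5: ['from', 'and', 'knife'] (min_width=14, slack=0)
Line 6: ['diamond', 'small'] (min_width=13, slack=1)
Line 7: ['old', 'read'] (min_width=8, slack=6)
Line 8: ['window', 'valley'] (min_width=13, slack=1)
Line 9: ['bread', 'or'] (min_width=8, slack=6)
Line 10: ['matrix', 'mineral'] (min_width=14, slack=0)
Line 11: ['pharmacy', 'north'] (min_width=14, slack=0)
Line 12: ['and', 'chemistry'] (min_width=13, slack=1)
Line 13: ['bright', 'dog'] (min_width=10, slack=4)
Line 14: ['evening'] (min_width=7, slack=7)
Total lines: 14

Answer: 14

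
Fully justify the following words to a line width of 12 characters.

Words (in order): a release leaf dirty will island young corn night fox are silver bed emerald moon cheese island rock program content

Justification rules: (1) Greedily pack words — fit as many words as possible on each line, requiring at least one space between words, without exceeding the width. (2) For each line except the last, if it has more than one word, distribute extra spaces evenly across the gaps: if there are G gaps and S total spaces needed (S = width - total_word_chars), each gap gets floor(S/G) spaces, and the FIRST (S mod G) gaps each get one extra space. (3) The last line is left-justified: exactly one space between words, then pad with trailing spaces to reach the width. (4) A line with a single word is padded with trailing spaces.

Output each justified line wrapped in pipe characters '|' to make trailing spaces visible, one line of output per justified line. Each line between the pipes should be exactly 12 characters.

Answer: |a    release|
|leaf   dirty|
|will  island|
|young   corn|
|night    fox|
|are   silver|
|bed  emerald|
|moon  cheese|
|island  rock|
|program     |
|content     |

Derivation:
Line 1: ['a', 'release'] (min_width=9, slack=3)
Line 2: ['leaf', 'dirty'] (min_width=10, slack=2)
Line 3: ['will', 'island'] (min_width=11, slack=1)
Line 4: ['young', 'corn'] (min_width=10, slack=2)
Line 5: ['night', 'fox'] (min_width=9, slack=3)
Line 6: ['are', 'silver'] (min_width=10, slack=2)
Line 7: ['bed', 'emerald'] (min_width=11, slack=1)
Line 8: ['moon', 'cheese'] (min_width=11, slack=1)
Line 9: ['island', 'rock'] (min_width=11, slack=1)
Line 10: ['program'] (min_width=7, slack=5)
Line 11: ['content'] (min_width=7, slack=5)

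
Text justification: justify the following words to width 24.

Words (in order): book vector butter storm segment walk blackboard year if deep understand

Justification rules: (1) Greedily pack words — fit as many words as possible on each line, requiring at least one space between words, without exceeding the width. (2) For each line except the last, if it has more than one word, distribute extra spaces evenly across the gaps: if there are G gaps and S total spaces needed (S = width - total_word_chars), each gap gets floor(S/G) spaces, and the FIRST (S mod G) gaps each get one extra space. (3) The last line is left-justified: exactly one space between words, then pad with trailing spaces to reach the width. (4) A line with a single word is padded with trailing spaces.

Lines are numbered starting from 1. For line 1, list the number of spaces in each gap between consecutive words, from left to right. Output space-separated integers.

Line 1: ['book', 'vector', 'butter', 'storm'] (min_width=24, slack=0)
Line 2: ['segment', 'walk', 'blackboard'] (min_width=23, slack=1)
Line 3: ['year', 'if', 'deep', 'understand'] (min_width=23, slack=1)

Answer: 1 1 1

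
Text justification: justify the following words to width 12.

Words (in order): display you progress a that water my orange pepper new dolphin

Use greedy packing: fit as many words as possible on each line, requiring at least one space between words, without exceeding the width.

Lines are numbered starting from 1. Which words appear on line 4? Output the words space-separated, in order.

Answer: my orange

Derivation:
Line 1: ['display', 'you'] (min_width=11, slack=1)
Line 2: ['progress', 'a'] (min_width=10, slack=2)
Line 3: ['that', 'water'] (min_width=10, slack=2)
Line 4: ['my', 'orange'] (min_width=9, slack=3)
Line 5: ['pepper', 'new'] (min_width=10, slack=2)
Line 6: ['dolphin'] (min_width=7, slack=5)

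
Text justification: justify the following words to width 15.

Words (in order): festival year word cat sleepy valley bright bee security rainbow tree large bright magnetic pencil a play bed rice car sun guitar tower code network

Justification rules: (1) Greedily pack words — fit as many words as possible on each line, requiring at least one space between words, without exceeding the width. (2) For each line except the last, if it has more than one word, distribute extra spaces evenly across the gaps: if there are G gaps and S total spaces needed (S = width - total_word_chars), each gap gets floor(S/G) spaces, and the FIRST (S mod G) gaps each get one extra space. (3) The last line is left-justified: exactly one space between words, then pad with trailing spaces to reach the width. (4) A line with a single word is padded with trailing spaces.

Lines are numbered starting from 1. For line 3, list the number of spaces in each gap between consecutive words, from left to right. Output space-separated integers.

Answer: 3

Derivation:
Line 1: ['festival', 'year'] (min_width=13, slack=2)
Line 2: ['word', 'cat', 'sleepy'] (min_width=15, slack=0)
Line 3: ['valley', 'bright'] (min_width=13, slack=2)
Line 4: ['bee', 'security'] (min_width=12, slack=3)
Line 5: ['rainbow', 'tree'] (min_width=12, slack=3)
Line 6: ['large', 'bright'] (min_width=12, slack=3)
Line 7: ['magnetic', 'pencil'] (min_width=15, slack=0)
Line 8: ['a', 'play', 'bed', 'rice'] (min_width=15, slack=0)
Line 9: ['car', 'sun', 'guitar'] (min_width=14, slack=1)
Line 10: ['tower', 'code'] (min_width=10, slack=5)
Line 11: ['network'] (min_width=7, slack=8)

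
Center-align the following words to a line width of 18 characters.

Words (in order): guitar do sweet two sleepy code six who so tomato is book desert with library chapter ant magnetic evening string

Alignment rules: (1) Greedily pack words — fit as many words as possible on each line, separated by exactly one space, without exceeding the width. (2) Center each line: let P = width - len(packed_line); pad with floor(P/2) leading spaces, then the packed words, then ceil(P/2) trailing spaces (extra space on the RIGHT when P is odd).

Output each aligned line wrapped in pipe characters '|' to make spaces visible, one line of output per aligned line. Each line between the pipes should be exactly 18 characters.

Line 1: ['guitar', 'do', 'sweet'] (min_width=15, slack=3)
Line 2: ['two', 'sleepy', 'code'] (min_width=15, slack=3)
Line 3: ['six', 'who', 'so', 'tomato'] (min_width=17, slack=1)
Line 4: ['is', 'book', 'desert'] (min_width=14, slack=4)
Line 5: ['with', 'library'] (min_width=12, slack=6)
Line 6: ['chapter', 'ant'] (min_width=11, slack=7)
Line 7: ['magnetic', 'evening'] (min_width=16, slack=2)
Line 8: ['string'] (min_width=6, slack=12)

Answer: | guitar do sweet  |
| two sleepy code  |
|six who so tomato |
|  is book desert  |
|   with library   |
|   chapter ant    |
| magnetic evening |
|      string      |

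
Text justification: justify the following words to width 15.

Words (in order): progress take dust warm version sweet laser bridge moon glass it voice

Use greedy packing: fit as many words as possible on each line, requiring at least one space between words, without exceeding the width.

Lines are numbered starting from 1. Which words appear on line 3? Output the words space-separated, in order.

Line 1: ['progress', 'take'] (min_width=13, slack=2)
Line 2: ['dust', 'warm'] (min_width=9, slack=6)
Line 3: ['version', 'sweet'] (min_width=13, slack=2)
Line 4: ['laser', 'bridge'] (min_width=12, slack=3)
Line 5: ['moon', 'glass', 'it'] (min_width=13, slack=2)
Line 6: ['voice'] (min_width=5, slack=10)

Answer: version sweet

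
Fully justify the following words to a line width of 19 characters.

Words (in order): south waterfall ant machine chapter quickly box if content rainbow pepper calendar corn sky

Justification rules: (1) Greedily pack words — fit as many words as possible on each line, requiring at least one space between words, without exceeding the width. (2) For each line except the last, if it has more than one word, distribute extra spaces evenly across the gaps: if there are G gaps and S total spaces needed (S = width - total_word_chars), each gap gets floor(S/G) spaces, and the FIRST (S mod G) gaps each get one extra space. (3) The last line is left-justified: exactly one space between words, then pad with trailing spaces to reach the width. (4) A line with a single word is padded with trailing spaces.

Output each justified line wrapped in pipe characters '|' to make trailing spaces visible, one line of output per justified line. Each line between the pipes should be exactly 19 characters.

Line 1: ['south', 'waterfall', 'ant'] (min_width=19, slack=0)
Line 2: ['machine', 'chapter'] (min_width=15, slack=4)
Line 3: ['quickly', 'box', 'if'] (min_width=14, slack=5)
Line 4: ['content', 'rainbow'] (min_width=15, slack=4)
Line 5: ['pepper', 'calendar'] (min_width=15, slack=4)
Line 6: ['corn', 'sky'] (min_width=8, slack=11)

Answer: |south waterfall ant|
|machine     chapter|
|quickly    box   if|
|content     rainbow|
|pepper     calendar|
|corn sky           |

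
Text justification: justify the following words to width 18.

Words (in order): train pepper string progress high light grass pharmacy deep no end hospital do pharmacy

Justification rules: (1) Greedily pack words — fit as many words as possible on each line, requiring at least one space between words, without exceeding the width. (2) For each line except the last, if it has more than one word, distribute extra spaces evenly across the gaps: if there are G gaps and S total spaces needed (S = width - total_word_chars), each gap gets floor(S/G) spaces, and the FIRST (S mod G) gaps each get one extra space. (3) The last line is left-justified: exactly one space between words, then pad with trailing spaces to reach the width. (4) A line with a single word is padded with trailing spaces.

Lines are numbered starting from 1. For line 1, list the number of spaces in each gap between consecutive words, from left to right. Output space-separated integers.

Line 1: ['train', 'pepper'] (min_width=12, slack=6)
Line 2: ['string', 'progress'] (min_width=15, slack=3)
Line 3: ['high', 'light', 'grass'] (min_width=16, slack=2)
Line 4: ['pharmacy', 'deep', 'no'] (min_width=16, slack=2)
Line 5: ['end', 'hospital', 'do'] (min_width=15, slack=3)
Line 6: ['pharmacy'] (min_width=8, slack=10)

Answer: 7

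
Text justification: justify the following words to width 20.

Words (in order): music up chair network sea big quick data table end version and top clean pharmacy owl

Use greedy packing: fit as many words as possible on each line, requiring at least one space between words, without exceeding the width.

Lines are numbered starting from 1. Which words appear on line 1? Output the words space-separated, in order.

Line 1: ['music', 'up', 'chair'] (min_width=14, slack=6)
Line 2: ['network', 'sea', 'big'] (min_width=15, slack=5)
Line 3: ['quick', 'data', 'table', 'end'] (min_width=20, slack=0)
Line 4: ['version', 'and', 'top'] (min_width=15, slack=5)
Line 5: ['clean', 'pharmacy', 'owl'] (min_width=18, slack=2)

Answer: music up chair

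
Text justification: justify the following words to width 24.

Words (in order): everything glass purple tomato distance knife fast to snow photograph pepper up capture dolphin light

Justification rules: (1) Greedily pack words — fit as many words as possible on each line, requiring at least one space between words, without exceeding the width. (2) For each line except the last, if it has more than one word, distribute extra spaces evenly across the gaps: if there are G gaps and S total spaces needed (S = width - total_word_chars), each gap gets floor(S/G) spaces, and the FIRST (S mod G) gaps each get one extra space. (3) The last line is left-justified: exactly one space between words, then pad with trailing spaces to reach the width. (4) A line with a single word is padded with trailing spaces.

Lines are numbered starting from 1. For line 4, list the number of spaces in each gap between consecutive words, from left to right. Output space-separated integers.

Line 1: ['everything', 'glass', 'purple'] (min_width=23, slack=1)
Line 2: ['tomato', 'distance', 'knife'] (min_width=21, slack=3)
Line 3: ['fast', 'to', 'snow', 'photograph'] (min_width=23, slack=1)
Line 4: ['pepper', 'up', 'capture'] (min_width=17, slack=7)
Line 5: ['dolphin', 'light'] (min_width=13, slack=11)

Answer: 5 4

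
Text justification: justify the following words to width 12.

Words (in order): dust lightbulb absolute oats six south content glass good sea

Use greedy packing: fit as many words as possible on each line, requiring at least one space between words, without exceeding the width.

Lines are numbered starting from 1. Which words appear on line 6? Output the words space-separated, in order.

Answer: content

Derivation:
Line 1: ['dust'] (min_width=4, slack=8)
Line 2: ['lightbulb'] (min_width=9, slack=3)
Line 3: ['absolute'] (min_width=8, slack=4)
Line 4: ['oats', 'six'] (min_width=8, slack=4)
Line 5: ['south'] (min_width=5, slack=7)
Line 6: ['content'] (min_width=7, slack=5)
Line 7: ['glass', 'good'] (min_width=10, slack=2)
Line 8: ['sea'] (min_width=3, slack=9)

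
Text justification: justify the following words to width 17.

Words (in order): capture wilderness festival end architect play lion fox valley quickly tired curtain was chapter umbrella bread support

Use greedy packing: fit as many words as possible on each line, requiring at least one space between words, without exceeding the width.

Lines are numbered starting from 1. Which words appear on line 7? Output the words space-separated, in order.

Answer: curtain was

Derivation:
Line 1: ['capture'] (min_width=7, slack=10)
Line 2: ['wilderness'] (min_width=10, slack=7)
Line 3: ['festival', 'end'] (min_width=12, slack=5)
Line 4: ['architect', 'play'] (min_width=14, slack=3)
Line 5: ['lion', 'fox', 'valley'] (min_width=15, slack=2)
Line 6: ['quickly', 'tired'] (min_width=13, slack=4)
Line 7: ['curtain', 'was'] (min_width=11, slack=6)
Line 8: ['chapter', 'umbrella'] (min_width=16, slack=1)
Line 9: ['bread', 'support'] (min_width=13, slack=4)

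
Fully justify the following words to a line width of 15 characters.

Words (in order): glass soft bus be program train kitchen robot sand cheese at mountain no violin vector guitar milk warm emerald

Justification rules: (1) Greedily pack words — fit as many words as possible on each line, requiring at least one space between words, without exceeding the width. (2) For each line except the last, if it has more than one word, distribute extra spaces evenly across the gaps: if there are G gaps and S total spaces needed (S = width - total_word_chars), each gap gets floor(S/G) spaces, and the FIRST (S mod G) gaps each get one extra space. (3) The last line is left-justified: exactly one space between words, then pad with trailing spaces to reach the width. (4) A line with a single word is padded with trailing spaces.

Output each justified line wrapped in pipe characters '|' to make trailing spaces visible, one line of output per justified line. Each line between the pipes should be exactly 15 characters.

Answer: |glass  soft bus|
|be      program|
|train   kitchen|
|robot      sand|
|cheese       at|
|mountain     no|
|violin   vector|
|guitar     milk|
|warm emerald   |

Derivation:
Line 1: ['glass', 'soft', 'bus'] (min_width=14, slack=1)
Line 2: ['be', 'program'] (min_width=10, slack=5)
Line 3: ['train', 'kitchen'] (min_width=13, slack=2)
Line 4: ['robot', 'sand'] (min_width=10, slack=5)
Line 5: ['cheese', 'at'] (min_width=9, slack=6)
Line 6: ['mountain', 'no'] (min_width=11, slack=4)
Line 7: ['violin', 'vector'] (min_width=13, slack=2)
Line 8: ['guitar', 'milk'] (min_width=11, slack=4)
Line 9: ['warm', 'emerald'] (min_width=12, slack=3)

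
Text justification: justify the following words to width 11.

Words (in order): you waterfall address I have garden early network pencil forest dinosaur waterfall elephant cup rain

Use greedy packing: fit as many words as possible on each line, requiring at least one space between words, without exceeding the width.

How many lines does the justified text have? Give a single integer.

Line 1: ['you'] (min_width=3, slack=8)
Line 2: ['waterfall'] (min_width=9, slack=2)
Line 3: ['address', 'I'] (min_width=9, slack=2)
Line 4: ['have', 'garden'] (min_width=11, slack=0)
Line 5: ['early'] (min_width=5, slack=6)
Line 6: ['network'] (min_width=7, slack=4)
Line 7: ['pencil'] (min_width=6, slack=5)
Line 8: ['forest'] (min_width=6, slack=5)
Line 9: ['dinosaur'] (min_width=8, slack=3)
Line 10: ['waterfall'] (min_width=9, slack=2)
Line 11: ['elephant'] (min_width=8, slack=3)
Line 12: ['cup', 'rain'] (min_width=8, slack=3)
Total lines: 12

Answer: 12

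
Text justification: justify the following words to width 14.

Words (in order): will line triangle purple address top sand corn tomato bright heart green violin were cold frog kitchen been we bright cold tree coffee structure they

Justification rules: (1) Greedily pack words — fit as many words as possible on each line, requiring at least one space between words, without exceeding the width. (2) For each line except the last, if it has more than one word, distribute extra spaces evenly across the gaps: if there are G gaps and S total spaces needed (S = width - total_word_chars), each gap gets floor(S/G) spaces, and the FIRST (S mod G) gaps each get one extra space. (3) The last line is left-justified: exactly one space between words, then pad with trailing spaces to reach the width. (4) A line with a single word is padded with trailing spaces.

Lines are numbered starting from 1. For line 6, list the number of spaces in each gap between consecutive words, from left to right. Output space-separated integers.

Answer: 4

Derivation:
Line 1: ['will', 'line'] (min_width=9, slack=5)
Line 2: ['triangle'] (min_width=8, slack=6)
Line 3: ['purple', 'address'] (min_width=14, slack=0)
Line 4: ['top', 'sand', 'corn'] (min_width=13, slack=1)
Line 5: ['tomato', 'bright'] (min_width=13, slack=1)
Line 6: ['heart', 'green'] (min_width=11, slack=3)
Line 7: ['violin', 'were'] (min_width=11, slack=3)
Line 8: ['cold', 'frog'] (min_width=9, slack=5)
Line 9: ['kitchen', 'been'] (min_width=12, slack=2)
Line 10: ['we', 'bright', 'cold'] (min_width=14, slack=0)
Line 11: ['tree', 'coffee'] (min_width=11, slack=3)
Line 12: ['structure', 'they'] (min_width=14, slack=0)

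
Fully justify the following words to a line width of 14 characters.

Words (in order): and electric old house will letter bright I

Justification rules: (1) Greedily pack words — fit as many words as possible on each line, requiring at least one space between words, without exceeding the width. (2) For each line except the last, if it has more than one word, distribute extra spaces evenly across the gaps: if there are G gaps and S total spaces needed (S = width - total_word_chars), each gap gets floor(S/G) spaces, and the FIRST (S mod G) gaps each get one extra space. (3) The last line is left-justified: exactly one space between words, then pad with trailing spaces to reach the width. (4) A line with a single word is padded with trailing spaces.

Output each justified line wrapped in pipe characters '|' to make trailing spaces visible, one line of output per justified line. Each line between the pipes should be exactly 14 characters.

Line 1: ['and', 'electric'] (min_width=12, slack=2)
Line 2: ['old', 'house', 'will'] (min_width=14, slack=0)
Line 3: ['letter', 'bright'] (min_width=13, slack=1)
Line 4: ['I'] (min_width=1, slack=13)

Answer: |and   electric|
|old house will|
|letter  bright|
|I             |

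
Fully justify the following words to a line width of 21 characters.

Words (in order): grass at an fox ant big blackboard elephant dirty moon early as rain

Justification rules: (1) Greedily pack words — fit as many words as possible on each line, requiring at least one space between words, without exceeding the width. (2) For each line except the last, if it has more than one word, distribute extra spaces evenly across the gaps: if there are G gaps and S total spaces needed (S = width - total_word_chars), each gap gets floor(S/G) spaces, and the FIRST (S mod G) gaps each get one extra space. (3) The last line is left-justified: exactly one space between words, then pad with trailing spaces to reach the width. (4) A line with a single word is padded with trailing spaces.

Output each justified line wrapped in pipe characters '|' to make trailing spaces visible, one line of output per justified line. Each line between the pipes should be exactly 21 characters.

Answer: |grass  at  an fox ant|
|big        blackboard|
|elephant  dirty  moon|
|early as rain        |

Derivation:
Line 1: ['grass', 'at', 'an', 'fox', 'ant'] (min_width=19, slack=2)
Line 2: ['big', 'blackboard'] (min_width=14, slack=7)
Line 3: ['elephant', 'dirty', 'moon'] (min_width=19, slack=2)
Line 4: ['early', 'as', 'rain'] (min_width=13, slack=8)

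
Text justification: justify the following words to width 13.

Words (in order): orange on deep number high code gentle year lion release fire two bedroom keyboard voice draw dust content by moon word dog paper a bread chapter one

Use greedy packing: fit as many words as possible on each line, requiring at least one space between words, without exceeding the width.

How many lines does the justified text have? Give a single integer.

Answer: 14

Derivation:
Line 1: ['orange', 'on'] (min_width=9, slack=4)
Line 2: ['deep', 'number'] (min_width=11, slack=2)
Line 3: ['high', 'code'] (min_width=9, slack=4)
Line 4: ['gentle', 'year'] (min_width=11, slack=2)
Line 5: ['lion', 'release'] (min_width=12, slack=1)
Line 6: ['fire', 'two'] (min_width=8, slack=5)
Line 7: ['bedroom'] (min_width=7, slack=6)
Line 8: ['keyboard'] (min_width=8, slack=5)
Line 9: ['voice', 'draw'] (min_width=10, slack=3)
Line 10: ['dust', 'content'] (min_width=12, slack=1)
Line 11: ['by', 'moon', 'word'] (min_width=12, slack=1)
Line 12: ['dog', 'paper', 'a'] (min_width=11, slack=2)
Line 13: ['bread', 'chapter'] (min_width=13, slack=0)
Line 14: ['one'] (min_width=3, slack=10)
Total lines: 14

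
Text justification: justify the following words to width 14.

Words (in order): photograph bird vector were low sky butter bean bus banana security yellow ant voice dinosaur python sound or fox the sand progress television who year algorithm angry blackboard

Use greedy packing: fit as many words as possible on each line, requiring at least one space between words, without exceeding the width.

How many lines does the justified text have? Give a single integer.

Answer: 15

Derivation:
Line 1: ['photograph'] (min_width=10, slack=4)
Line 2: ['bird', 'vector'] (min_width=11, slack=3)
Line 3: ['were', 'low', 'sky'] (min_width=12, slack=2)
Line 4: ['butter', 'bean'] (min_width=11, slack=3)
Line 5: ['bus', 'banana'] (min_width=10, slack=4)
Line 6: ['security'] (min_width=8, slack=6)
Line 7: ['yellow', 'ant'] (min_width=10, slack=4)
Line 8: ['voice', 'dinosaur'] (min_width=14, slack=0)
Line 9: ['python', 'sound'] (min_width=12, slack=2)
Line 10: ['or', 'fox', 'the'] (min_width=10, slack=4)
Line 11: ['sand', 'progress'] (min_width=13, slack=1)
Line 12: ['television', 'who'] (min_width=14, slack=0)
Line 13: ['year', 'algorithm'] (min_width=14, slack=0)
Line 14: ['angry'] (min_width=5, slack=9)
Line 15: ['blackboard'] (min_width=10, slack=4)
Total lines: 15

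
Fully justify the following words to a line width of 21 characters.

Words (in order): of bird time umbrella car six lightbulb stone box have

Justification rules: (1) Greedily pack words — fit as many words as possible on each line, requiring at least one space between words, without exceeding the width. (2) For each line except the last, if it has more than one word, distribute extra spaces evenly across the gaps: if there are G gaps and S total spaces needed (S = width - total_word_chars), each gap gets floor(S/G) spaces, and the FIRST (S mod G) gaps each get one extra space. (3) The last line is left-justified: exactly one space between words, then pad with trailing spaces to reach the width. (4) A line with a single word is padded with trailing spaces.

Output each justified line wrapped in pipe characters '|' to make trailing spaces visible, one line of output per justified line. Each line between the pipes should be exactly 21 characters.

Line 1: ['of', 'bird', 'time', 'umbrella'] (min_width=21, slack=0)
Line 2: ['car', 'six', 'lightbulb'] (min_width=17, slack=4)
Line 3: ['stone', 'box', 'have'] (min_width=14, slack=7)

Answer: |of bird time umbrella|
|car   six   lightbulb|
|stone box have       |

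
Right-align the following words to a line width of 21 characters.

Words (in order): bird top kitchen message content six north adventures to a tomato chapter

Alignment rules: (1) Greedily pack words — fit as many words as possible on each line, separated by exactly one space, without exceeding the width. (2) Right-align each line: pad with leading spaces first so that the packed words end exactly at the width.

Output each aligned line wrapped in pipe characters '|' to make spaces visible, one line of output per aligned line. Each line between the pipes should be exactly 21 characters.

Line 1: ['bird', 'top', 'kitchen'] (min_width=16, slack=5)
Line 2: ['message', 'content', 'six'] (min_width=19, slack=2)
Line 3: ['north', 'adventures', 'to', 'a'] (min_width=21, slack=0)
Line 4: ['tomato', 'chapter'] (min_width=14, slack=7)

Answer: |     bird top kitchen|
|  message content six|
|north adventures to a|
|       tomato chapter|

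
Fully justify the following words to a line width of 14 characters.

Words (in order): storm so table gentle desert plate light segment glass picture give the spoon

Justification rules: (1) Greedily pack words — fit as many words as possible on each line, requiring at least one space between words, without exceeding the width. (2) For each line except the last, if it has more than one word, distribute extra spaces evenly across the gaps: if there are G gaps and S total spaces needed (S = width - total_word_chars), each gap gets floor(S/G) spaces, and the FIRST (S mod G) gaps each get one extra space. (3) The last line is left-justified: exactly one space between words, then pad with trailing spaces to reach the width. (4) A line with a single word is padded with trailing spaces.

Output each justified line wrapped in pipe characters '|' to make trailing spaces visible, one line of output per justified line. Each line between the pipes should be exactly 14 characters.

Line 1: ['storm', 'so', 'table'] (min_width=14, slack=0)
Line 2: ['gentle', 'desert'] (min_width=13, slack=1)
Line 3: ['plate', 'light'] (min_width=11, slack=3)
Line 4: ['segment', 'glass'] (min_width=13, slack=1)
Line 5: ['picture', 'give'] (min_width=12, slack=2)
Line 6: ['the', 'spoon'] (min_width=9, slack=5)

Answer: |storm so table|
|gentle  desert|
|plate    light|
|segment  glass|
|picture   give|
|the spoon     |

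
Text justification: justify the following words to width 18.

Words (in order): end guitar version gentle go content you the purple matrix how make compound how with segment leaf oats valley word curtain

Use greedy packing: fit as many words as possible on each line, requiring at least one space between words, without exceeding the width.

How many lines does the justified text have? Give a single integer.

Line 1: ['end', 'guitar', 'version'] (min_width=18, slack=0)
Line 2: ['gentle', 'go', 'content'] (min_width=17, slack=1)
Line 3: ['you', 'the', 'purple'] (min_width=14, slack=4)
Line 4: ['matrix', 'how', 'make'] (min_width=15, slack=3)
Line 5: ['compound', 'how', 'with'] (min_width=17, slack=1)
Line 6: ['segment', 'leaf', 'oats'] (min_width=17, slack=1)
Line 7: ['valley', 'word'] (min_width=11, slack=7)
Line 8: ['curtain'] (min_width=7, slack=11)
Total lines: 8

Answer: 8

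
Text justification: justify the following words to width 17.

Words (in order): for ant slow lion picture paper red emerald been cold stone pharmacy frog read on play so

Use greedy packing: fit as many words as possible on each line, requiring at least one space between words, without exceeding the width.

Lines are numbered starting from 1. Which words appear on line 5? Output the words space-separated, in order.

Line 1: ['for', 'ant', 'slow', 'lion'] (min_width=17, slack=0)
Line 2: ['picture', 'paper', 'red'] (min_width=17, slack=0)
Line 3: ['emerald', 'been', 'cold'] (min_width=17, slack=0)
Line 4: ['stone', 'pharmacy'] (min_width=14, slack=3)
Line 5: ['frog', 'read', 'on', 'play'] (min_width=17, slack=0)
Line 6: ['so'] (min_width=2, slack=15)

Answer: frog read on play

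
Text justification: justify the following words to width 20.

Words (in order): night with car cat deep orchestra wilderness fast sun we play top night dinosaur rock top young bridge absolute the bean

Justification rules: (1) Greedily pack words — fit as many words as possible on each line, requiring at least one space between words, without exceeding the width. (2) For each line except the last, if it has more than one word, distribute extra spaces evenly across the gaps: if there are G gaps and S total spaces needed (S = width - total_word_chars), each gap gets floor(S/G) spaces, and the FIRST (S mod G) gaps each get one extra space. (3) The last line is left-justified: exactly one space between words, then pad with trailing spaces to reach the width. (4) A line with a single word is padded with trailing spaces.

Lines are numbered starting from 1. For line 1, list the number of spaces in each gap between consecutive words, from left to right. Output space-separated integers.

Line 1: ['night', 'with', 'car', 'cat'] (min_width=18, slack=2)
Line 2: ['deep', 'orchestra'] (min_width=14, slack=6)
Line 3: ['wilderness', 'fast', 'sun'] (min_width=19, slack=1)
Line 4: ['we', 'play', 'top', 'night'] (min_width=17, slack=3)
Line 5: ['dinosaur', 'rock', 'top'] (min_width=17, slack=3)
Line 6: ['young', 'bridge'] (min_width=12, slack=8)
Line 7: ['absolute', 'the', 'bean'] (min_width=17, slack=3)

Answer: 2 2 1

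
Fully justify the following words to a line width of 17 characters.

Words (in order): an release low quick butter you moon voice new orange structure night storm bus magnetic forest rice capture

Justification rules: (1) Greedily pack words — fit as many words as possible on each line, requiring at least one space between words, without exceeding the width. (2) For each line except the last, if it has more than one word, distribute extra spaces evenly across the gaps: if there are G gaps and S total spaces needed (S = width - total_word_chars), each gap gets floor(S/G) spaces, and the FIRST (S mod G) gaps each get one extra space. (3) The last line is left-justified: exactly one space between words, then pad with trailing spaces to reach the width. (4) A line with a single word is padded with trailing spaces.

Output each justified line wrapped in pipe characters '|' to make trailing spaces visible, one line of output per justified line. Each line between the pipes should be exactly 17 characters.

Line 1: ['an', 'release', 'low'] (min_width=14, slack=3)
Line 2: ['quick', 'butter', 'you'] (min_width=16, slack=1)
Line 3: ['moon', 'voice', 'new'] (min_width=14, slack=3)
Line 4: ['orange', 'structure'] (min_width=16, slack=1)
Line 5: ['night', 'storm', 'bus'] (min_width=15, slack=2)
Line 6: ['magnetic', 'forest'] (min_width=15, slack=2)
Line 7: ['rice', 'capture'] (min_width=12, slack=5)

Answer: |an   release  low|
|quick  butter you|
|moon   voice  new|
|orange  structure|
|night  storm  bus|
|magnetic   forest|
|rice capture     |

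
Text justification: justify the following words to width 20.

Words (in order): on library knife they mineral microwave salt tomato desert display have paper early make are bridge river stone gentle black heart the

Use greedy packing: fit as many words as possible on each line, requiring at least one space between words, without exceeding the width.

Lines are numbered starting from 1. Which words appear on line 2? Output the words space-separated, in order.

Line 1: ['on', 'library', 'knife'] (min_width=16, slack=4)
Line 2: ['they', 'mineral'] (min_width=12, slack=8)
Line 3: ['microwave', 'salt'] (min_width=14, slack=6)
Line 4: ['tomato', 'desert'] (min_width=13, slack=7)
Line 5: ['display', 'have', 'paper'] (min_width=18, slack=2)
Line 6: ['early', 'make', 'are'] (min_width=14, slack=6)
Line 7: ['bridge', 'river', 'stone'] (min_width=18, slack=2)
Line 8: ['gentle', 'black', 'heart'] (min_width=18, slack=2)
Line 9: ['the'] (min_width=3, slack=17)

Answer: they mineral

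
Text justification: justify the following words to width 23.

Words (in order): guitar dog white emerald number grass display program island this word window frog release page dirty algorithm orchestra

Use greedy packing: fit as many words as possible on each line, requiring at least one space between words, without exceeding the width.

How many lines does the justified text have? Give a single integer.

Answer: 6

Derivation:
Line 1: ['guitar', 'dog', 'white'] (min_width=16, slack=7)
Line 2: ['emerald', 'number', 'grass'] (min_width=20, slack=3)
Line 3: ['display', 'program', 'island'] (min_width=22, slack=1)
Line 4: ['this', 'word', 'window', 'frog'] (min_width=21, slack=2)
Line 5: ['release', 'page', 'dirty'] (min_width=18, slack=5)
Line 6: ['algorithm', 'orchestra'] (min_width=19, slack=4)
Total lines: 6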